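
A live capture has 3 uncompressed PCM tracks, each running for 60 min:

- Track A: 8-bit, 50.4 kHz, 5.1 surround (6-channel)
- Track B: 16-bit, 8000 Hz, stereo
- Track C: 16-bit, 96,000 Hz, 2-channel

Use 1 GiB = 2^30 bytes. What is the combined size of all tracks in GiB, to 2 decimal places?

60 min = 3,600 s.
Track A: 50,400 × 3,600 × 1 × 6 = 1,088,640,000 bytes.
Track B: 8,000 × 3,600 × 2 × 2 = 115,200,000 bytes.
Track C: 96,000 × 3,600 × 2 × 2 = 1,382,400,000 bytes.
Total = 2,586,240,000 bytes = 2.41 GiB.

2.41 GiB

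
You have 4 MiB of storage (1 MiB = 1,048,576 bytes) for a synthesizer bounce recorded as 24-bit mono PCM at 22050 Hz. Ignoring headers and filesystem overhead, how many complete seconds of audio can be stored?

Uncompressed byte rate = 22,050 × 3 × 1 = 66,150 bytes/s.
Capacity = 4 × 1,048,576 = 4,194,304 bytes.
4,194,304 / 66,150 ≈ 63.41 s → 63 seconds.

63 seconds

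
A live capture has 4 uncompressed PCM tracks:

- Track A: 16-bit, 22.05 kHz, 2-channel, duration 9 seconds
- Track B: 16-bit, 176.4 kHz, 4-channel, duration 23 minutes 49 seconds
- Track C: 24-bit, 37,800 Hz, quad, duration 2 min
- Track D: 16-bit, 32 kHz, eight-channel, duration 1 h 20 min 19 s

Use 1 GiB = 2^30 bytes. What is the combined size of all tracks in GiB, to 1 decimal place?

Track A: 22,050 × 9 × 2 × 2 = 793,800 bytes.
Track B: 23 minutes 49 seconds = 1,429 s; 176,400 × 1,429 × 2 × 4 = 2,016,604,800 bytes.
Track C: 2 min = 120 s; 37,800 × 120 × 3 × 4 = 54,432,000 bytes.
Track D: 1 h 20 min 19 s = 4,819 s; 32,000 × 4,819 × 2 × 8 = 2,467,328,000 bytes.
Total = 4,539,158,600 bytes = 4.2 GiB.

4.2 GiB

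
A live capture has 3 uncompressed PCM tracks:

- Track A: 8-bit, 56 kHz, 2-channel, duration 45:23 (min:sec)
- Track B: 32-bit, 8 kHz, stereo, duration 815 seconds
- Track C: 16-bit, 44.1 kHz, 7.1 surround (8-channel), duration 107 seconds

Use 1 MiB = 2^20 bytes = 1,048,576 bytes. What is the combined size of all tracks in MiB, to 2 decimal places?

412.59 MiB

Track A: 45:23 (min:sec) = 2,723 s; 56,000 × 2,723 × 1 × 2 = 304,976,000 bytes.
Track B: 8,000 × 815 × 4 × 2 = 52,160,000 bytes.
Track C: 44,100 × 107 × 2 × 8 = 75,499,200 bytes.
Total = 432,635,200 bytes = 412.59 MiB.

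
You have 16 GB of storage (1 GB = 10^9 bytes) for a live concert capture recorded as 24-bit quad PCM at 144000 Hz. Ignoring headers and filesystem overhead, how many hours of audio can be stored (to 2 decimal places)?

2.57 hours

Uncompressed byte rate = 144,000 × 3 × 4 = 1,728,000 bytes/s.
Capacity = 16 × 1,000,000,000 = 16,000,000,000 bytes.
16,000,000,000 / 1,728,000 ≈ 9259.26 s → 2.57 hours.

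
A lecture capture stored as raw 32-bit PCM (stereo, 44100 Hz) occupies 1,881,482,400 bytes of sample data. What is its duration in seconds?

5,333 seconds

Byte rate = 44,100 × 4 × 2 = 352,800 bytes/s.
Duration = 1,881,482,400 / 352,800 = 5,333 s.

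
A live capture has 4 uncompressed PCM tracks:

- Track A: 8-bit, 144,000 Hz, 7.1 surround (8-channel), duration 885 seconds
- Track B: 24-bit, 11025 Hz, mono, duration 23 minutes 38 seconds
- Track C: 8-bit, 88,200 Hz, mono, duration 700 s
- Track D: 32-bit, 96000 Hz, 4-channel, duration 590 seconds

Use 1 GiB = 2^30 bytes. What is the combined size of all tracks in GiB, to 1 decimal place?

Track A: 144,000 × 885 × 1 × 8 = 1,019,520,000 bytes.
Track B: 23 minutes 38 seconds = 1,418 s; 11,025 × 1,418 × 3 × 1 = 46,900,350 bytes.
Track C: 88,200 × 700 × 1 × 1 = 61,740,000 bytes.
Track D: 96,000 × 590 × 4 × 4 = 906,240,000 bytes.
Total = 2,034,400,350 bytes = 1.9 GiB.

1.9 GiB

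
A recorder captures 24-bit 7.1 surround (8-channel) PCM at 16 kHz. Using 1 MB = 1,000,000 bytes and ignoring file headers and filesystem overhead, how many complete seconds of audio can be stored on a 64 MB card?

166 seconds

Uncompressed byte rate = 16,000 × 3 × 8 = 384,000 bytes/s.
Capacity = 64 × 1,000,000 = 64,000,000 bytes.
64,000,000 / 384,000 ≈ 166.67 s → 166 seconds.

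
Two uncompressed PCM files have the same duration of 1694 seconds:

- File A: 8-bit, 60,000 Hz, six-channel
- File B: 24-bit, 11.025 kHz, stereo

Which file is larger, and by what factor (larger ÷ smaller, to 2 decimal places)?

File A, by a factor of 5.44

File A: 60,000 × 1 × 6 = 360,000 bytes/s.
File B: 11,025 × 3 × 2 = 66,150 bytes/s.
File A is larger; ratio = 609,840,000 / 112,058,100 = 5.44.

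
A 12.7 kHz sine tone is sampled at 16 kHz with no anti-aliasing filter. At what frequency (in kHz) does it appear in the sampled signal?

Nyquist = 16,000/2 = 8,000 Hz; 12,700 Hz exceeds it.
Alias = |12,700 − 1×16,000| = |12,700 − 16,000| = 3,300 Hz = 3.3 kHz.

3.3 kHz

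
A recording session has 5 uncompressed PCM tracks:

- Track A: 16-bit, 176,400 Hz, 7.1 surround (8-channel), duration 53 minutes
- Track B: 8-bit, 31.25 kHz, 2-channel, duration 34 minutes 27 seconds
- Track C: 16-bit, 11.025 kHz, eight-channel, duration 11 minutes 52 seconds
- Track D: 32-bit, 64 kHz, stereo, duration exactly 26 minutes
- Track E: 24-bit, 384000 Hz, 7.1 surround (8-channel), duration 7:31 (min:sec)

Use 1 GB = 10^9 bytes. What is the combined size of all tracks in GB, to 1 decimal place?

14.2 GB

Track A: 53 minutes = 3,180 s; 176,400 × 3,180 × 2 × 8 = 8,975,232,000 bytes.
Track B: 34 minutes 27 seconds = 2,067 s; 31,250 × 2,067 × 1 × 2 = 129,187,500 bytes.
Track C: 11 minutes 52 seconds = 712 s; 11,025 × 712 × 2 × 8 = 125,596,800 bytes.
Track D: exactly 26 minutes = 1,560 s; 64,000 × 1,560 × 4 × 2 = 798,720,000 bytes.
Track E: 7:31 (min:sec) = 451 s; 384,000 × 451 × 3 × 8 = 4,156,416,000 bytes.
Total = 14,185,152,300 bytes = 14.2 GB.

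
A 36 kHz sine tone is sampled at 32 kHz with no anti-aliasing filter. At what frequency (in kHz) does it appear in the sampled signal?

4 kHz

Nyquist = 32,000/2 = 16,000 Hz; 36,000 Hz exceeds it.
Alias = |36,000 − 1×32,000| = |36,000 − 32,000| = 4,000 Hz = 4 kHz.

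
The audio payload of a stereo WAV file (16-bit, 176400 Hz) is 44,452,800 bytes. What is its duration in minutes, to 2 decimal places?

1.05 minutes

Byte rate = 176,400 × 2 × 2 = 705,600 bytes/s.
Duration = 44,452,800 / 705,600 = 63 s.
63 s / 60 = 1.05 minutes.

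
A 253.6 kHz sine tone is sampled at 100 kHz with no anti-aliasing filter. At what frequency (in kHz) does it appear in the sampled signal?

46.4 kHz

Nyquist = 100,000/2 = 50,000 Hz; 253,600 Hz exceeds it.
Alias = |253,600 − 3×100,000| = |253,600 − 300,000| = 46,400 Hz = 46.4 kHz.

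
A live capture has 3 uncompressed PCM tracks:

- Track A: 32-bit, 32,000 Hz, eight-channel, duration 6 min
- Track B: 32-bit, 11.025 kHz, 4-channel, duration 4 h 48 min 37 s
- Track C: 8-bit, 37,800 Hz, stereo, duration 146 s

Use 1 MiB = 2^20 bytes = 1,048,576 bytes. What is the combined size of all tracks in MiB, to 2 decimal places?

Track A: 6 min = 360 s; 32,000 × 360 × 4 × 8 = 368,640,000 bytes.
Track B: 4 h 48 min 37 s = 17,317 s; 11,025 × 17,317 × 4 × 4 = 3,054,718,800 bytes.
Track C: 37,800 × 146 × 1 × 2 = 11,037,600 bytes.
Total = 3,434,396,400 bytes = 3275.30 MiB.

3275.30 MiB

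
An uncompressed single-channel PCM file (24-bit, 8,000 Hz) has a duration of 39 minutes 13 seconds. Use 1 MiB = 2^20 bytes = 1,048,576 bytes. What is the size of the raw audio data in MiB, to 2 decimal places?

53.86 MiB

Duration = 39 minutes 13 seconds = 2,353 s.
Bytes = 8,000 samples/s × 2,353 s × 3 bytes/sample × 1 ch = 56,472,000 bytes.
56,472,000 / 1,048,576 = 53.86 MiB.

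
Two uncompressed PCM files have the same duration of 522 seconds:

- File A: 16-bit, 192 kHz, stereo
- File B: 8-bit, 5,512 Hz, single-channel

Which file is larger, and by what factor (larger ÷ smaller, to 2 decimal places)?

File A: 192,000 × 2 × 2 = 768,000 bytes/s.
File B: 5,512 × 1 × 1 = 5,512 bytes/s.
File A is larger; ratio = 400,896,000 / 2,877,264 = 139.33.

File A, by a factor of 139.33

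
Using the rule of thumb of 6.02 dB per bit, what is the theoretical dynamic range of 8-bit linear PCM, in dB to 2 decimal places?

48.16 dB

8 × 6.02 = 48.16 dB.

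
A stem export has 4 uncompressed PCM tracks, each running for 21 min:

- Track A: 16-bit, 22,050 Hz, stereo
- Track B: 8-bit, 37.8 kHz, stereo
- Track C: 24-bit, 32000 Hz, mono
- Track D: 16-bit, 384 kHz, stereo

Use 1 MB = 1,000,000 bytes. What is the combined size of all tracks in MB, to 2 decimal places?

2262.71 MB

21 min = 1,260 s.
Track A: 22,050 × 1,260 × 2 × 2 = 111,132,000 bytes.
Track B: 37,800 × 1,260 × 1 × 2 = 95,256,000 bytes.
Track C: 32,000 × 1,260 × 3 × 1 = 120,960,000 bytes.
Track D: 384,000 × 1,260 × 2 × 2 = 1,935,360,000 bytes.
Total = 2,262,708,000 bytes = 2262.71 MB.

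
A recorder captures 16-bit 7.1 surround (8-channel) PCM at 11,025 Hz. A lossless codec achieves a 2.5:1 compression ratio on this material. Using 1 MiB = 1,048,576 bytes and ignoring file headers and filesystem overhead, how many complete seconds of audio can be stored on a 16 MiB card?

237 seconds

Uncompressed byte rate = 11,025 × 2 × 8 = 176,400 bytes/s.
After 2.5:1 compression, effective rate ≈ 70560 bytes/s.
Capacity = 16 × 1,048,576 = 16,777,216 bytes.
16,777,216 / effective rate ≈ 237.77 s → 237 seconds.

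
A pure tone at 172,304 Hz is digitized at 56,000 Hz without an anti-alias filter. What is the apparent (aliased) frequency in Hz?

4,304 Hz

Nyquist = 56,000/2 = 28,000 Hz; 172,304 Hz exceeds it.
Alias = |172,304 − 3×56,000| = |172,304 − 168,000| = 4,304 Hz.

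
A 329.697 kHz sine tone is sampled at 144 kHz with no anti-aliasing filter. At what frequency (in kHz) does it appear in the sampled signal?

Nyquist = 144,000/2 = 72,000 Hz; 329,697 Hz exceeds it.
Alias = |329,697 − 2×144,000| = |329,697 − 288,000| = 41,697 Hz = 41.697 kHz.

41.697 kHz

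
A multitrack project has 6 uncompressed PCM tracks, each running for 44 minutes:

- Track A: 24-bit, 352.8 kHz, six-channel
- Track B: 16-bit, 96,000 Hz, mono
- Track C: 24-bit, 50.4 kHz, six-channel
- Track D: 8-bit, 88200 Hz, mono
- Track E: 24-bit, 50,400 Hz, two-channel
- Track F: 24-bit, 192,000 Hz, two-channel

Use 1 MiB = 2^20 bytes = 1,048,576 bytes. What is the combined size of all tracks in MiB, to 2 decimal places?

22639.66 MiB

44 minutes = 2,640 s.
Track A: 352,800 × 2,640 × 3 × 6 = 16,765,056,000 bytes.
Track B: 96,000 × 2,640 × 2 × 1 = 506,880,000 bytes.
Track C: 50,400 × 2,640 × 3 × 6 = 2,395,008,000 bytes.
Track D: 88,200 × 2,640 × 1 × 1 = 232,848,000 bytes.
Track E: 50,400 × 2,640 × 3 × 2 = 798,336,000 bytes.
Track F: 192,000 × 2,640 × 3 × 2 = 3,041,280,000 bytes.
Total = 23,739,408,000 bytes = 22639.66 MiB.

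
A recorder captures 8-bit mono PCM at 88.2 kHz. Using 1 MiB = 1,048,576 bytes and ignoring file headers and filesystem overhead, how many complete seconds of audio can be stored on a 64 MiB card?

760 seconds

Uncompressed byte rate = 88,200 × 1 × 1 = 88,200 bytes/s.
Capacity = 64 × 1,048,576 = 67,108,864 bytes.
67,108,864 / 88,200 ≈ 760.87 s → 760 seconds.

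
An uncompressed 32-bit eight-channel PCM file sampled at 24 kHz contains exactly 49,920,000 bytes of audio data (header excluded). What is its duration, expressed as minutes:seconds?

1:05

Byte rate = 24,000 × 4 × 8 = 768,000 bytes/s.
Duration = 49,920,000 / 768,000 = 65 s.
65 s = 1:05.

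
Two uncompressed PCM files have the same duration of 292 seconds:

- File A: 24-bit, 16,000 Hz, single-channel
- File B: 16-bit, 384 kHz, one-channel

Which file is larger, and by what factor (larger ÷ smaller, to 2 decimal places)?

File B, by a factor of 16.00

File A: 16,000 × 3 × 1 = 48,000 bytes/s.
File B: 384,000 × 2 × 1 = 768,000 bytes/s.
File B is larger; ratio = 224,256,000 / 14,016,000 = 16.00.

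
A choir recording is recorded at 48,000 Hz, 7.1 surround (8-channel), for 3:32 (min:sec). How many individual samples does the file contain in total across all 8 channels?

81,408,000 samples

3:32 (min:sec) = 212 s.
48,000 × 212 s × 8 ch = 81,408,000 samples.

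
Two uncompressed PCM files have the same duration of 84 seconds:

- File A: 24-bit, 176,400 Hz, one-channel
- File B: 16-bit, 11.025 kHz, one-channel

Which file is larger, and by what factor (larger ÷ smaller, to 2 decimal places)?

File A, by a factor of 24.00

File A: 176,400 × 3 × 1 = 529,200 bytes/s.
File B: 11,025 × 2 × 1 = 22,050 bytes/s.
File A is larger; ratio = 44,452,800 / 1,852,200 = 24.00.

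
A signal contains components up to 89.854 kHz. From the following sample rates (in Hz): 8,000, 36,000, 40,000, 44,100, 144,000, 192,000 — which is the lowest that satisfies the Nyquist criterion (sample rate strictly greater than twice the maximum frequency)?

192,000 Hz

Need sample rate > 2 × 89,854 = 179,708 Hz.
Lowest listed rate above 179,708 Hz is 192,000 Hz.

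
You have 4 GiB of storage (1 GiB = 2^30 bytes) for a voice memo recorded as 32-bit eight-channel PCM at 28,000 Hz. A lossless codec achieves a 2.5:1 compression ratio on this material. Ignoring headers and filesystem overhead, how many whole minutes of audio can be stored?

Uncompressed byte rate = 28,000 × 4 × 8 = 896,000 bytes/s.
After 2.5:1 compression, effective rate ≈ 358400 bytes/s.
Capacity = 4 × 1,073,741,824 = 4,294,967,296 bytes.
4,294,967,296 / effective rate ≈ 11983.73 s → 199 minutes.

199 minutes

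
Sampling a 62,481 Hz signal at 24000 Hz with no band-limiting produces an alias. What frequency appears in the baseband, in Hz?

Nyquist = 24,000/2 = 12,000 Hz; 62,481 Hz exceeds it.
Alias = |62,481 − 3×24,000| = |62,481 − 72,000| = 9,519 Hz.

9,519 Hz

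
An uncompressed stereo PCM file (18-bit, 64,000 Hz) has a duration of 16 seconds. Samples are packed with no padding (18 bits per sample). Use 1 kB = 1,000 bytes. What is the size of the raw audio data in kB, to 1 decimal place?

Bits = 64,000 × 16 × 18 × 2 = 36,864,000 bits = 4,608,000 bytes.
4,608,000 / 1,000 = 4608.0 kB.

4608.0 kB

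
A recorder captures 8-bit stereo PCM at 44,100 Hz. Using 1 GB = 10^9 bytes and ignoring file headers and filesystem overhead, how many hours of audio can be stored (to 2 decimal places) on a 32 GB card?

100.78 hours

Uncompressed byte rate = 44,100 × 1 × 2 = 88,200 bytes/s.
Capacity = 32 × 1,000,000,000 = 32,000,000,000 bytes.
32,000,000,000 / 88,200 ≈ 362811.79 s → 100.78 hours.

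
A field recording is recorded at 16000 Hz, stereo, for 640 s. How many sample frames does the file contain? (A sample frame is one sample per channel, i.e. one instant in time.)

10,240,000 sample frames

16,000 samples/s × 640 s = 10,240,000 frames.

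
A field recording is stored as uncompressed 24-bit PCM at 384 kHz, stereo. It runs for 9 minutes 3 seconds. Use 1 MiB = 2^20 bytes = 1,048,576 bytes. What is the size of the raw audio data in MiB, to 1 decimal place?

1193.1 MiB

Duration = 9 minutes 3 seconds = 543 s.
Bytes = 384,000 samples/s × 543 s × 3 bytes/sample × 2 ch = 1,251,072,000 bytes.
1,251,072,000 / 1,048,576 = 1193.1 MiB.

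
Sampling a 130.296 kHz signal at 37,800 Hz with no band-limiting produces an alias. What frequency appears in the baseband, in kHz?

Nyquist = 37,800/2 = 18,900 Hz; 130,296 Hz exceeds it.
Alias = |130,296 − 3×37,800| = |130,296 − 113,400| = 16,896 Hz = 16.896 kHz.

16.896 kHz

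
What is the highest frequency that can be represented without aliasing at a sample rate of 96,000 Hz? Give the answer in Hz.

48,000 Hz

Nyquist frequency = sample rate / 2 = 96,000 / 2 = 48,000 Hz.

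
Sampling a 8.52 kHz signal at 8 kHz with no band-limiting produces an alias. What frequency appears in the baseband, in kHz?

0.52 kHz

Nyquist = 8,000/2 = 4,000 Hz; 8,520 Hz exceeds it.
Alias = |8,520 − 1×8,000| = |8,520 − 8,000| = 520 Hz = 0.52 kHz.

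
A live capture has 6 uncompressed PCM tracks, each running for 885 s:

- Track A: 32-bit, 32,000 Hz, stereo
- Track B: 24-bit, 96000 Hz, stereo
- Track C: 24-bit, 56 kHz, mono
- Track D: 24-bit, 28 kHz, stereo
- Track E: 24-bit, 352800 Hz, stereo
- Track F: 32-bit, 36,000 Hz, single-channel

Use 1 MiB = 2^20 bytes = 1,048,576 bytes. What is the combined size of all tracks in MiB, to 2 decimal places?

2893.91 MiB

Track A: 32,000 × 885 × 4 × 2 = 226,560,000 bytes.
Track B: 96,000 × 885 × 3 × 2 = 509,760,000 bytes.
Track C: 56,000 × 885 × 3 × 1 = 148,680,000 bytes.
Track D: 28,000 × 885 × 3 × 2 = 148,680,000 bytes.
Track E: 352,800 × 885 × 3 × 2 = 1,873,368,000 bytes.
Track F: 36,000 × 885 × 4 × 1 = 127,440,000 bytes.
Total = 3,034,488,000 bytes = 2893.91 MiB.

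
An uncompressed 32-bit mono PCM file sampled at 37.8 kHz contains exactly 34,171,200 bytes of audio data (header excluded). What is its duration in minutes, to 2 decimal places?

3.77 minutes

Byte rate = 37,800 × 4 × 1 = 151,200 bytes/s.
Duration = 34,171,200 / 151,200 = 226 s.
226 s / 60 = 3.77 minutes.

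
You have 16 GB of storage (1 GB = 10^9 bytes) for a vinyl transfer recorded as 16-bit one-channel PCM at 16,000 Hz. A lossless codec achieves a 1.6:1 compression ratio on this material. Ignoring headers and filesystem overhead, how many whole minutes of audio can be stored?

13,333 minutes

Uncompressed byte rate = 16,000 × 2 × 1 = 32,000 bytes/s.
After 1.6:1 compression, effective rate ≈ 20000 bytes/s.
Capacity = 16 × 1,000,000,000 = 16,000,000,000 bytes.
16,000,000,000 / effective rate ≈ 800000 s → 13,333 minutes.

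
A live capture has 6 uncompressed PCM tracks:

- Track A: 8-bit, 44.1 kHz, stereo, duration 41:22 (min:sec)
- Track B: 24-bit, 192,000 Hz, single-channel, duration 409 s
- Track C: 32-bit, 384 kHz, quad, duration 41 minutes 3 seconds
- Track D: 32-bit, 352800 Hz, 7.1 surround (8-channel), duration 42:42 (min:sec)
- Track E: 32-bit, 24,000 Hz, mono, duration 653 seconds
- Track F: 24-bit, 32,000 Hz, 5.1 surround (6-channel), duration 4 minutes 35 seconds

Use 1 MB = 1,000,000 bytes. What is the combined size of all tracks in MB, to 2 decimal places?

Track A: 41:22 (min:sec) = 2,482 s; 44,100 × 2,482 × 1 × 2 = 218,912,400 bytes.
Track B: 192,000 × 409 × 3 × 1 = 235,584,000 bytes.
Track C: 41 minutes 3 seconds = 2,463 s; 384,000 × 2,463 × 4 × 4 = 15,132,672,000 bytes.
Track D: 42:42 (min:sec) = 2,562 s; 352,800 × 2,562 × 4 × 8 = 28,923,955,200 bytes.
Track E: 24,000 × 653 × 4 × 1 = 62,688,000 bytes.
Track F: 4 minutes 35 seconds = 275 s; 32,000 × 275 × 3 × 6 = 158,400,000 bytes.
Total = 44,732,211,600 bytes = 44732.21 MB.

44732.21 MB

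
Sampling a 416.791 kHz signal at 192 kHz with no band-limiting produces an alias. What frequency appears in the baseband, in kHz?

Nyquist = 192,000/2 = 96,000 Hz; 416,791 Hz exceeds it.
Alias = |416,791 − 2×192,000| = |416,791 − 384,000| = 32,791 Hz = 32.791 kHz.

32.791 kHz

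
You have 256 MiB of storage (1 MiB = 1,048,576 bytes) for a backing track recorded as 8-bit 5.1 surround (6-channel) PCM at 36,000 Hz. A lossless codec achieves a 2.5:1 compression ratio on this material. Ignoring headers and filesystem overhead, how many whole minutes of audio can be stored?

Uncompressed byte rate = 36,000 × 1 × 6 = 216,000 bytes/s.
After 2.5:1 compression, effective rate ≈ 86400 bytes/s.
Capacity = 256 × 1,048,576 = 268,435,456 bytes.
268,435,456 / effective rate ≈ 3106.89 s → 51 minutes.

51 minutes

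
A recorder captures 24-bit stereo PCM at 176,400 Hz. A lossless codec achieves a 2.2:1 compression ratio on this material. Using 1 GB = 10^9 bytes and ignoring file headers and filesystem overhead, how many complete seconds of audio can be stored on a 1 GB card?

Uncompressed byte rate = 176,400 × 3 × 2 = 1,058,400 bytes/s.
After 2.2:1 compression, effective rate ≈ 481090.91 bytes/s.
Capacity = 1 × 1,000,000,000 = 1,000,000,000 bytes.
1,000,000,000 / effective rate ≈ 2078.61 s → 2,078 seconds.

2,078 seconds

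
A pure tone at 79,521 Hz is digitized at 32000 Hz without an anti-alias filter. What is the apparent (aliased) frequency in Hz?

15,521 Hz

Nyquist = 32,000/2 = 16,000 Hz; 79,521 Hz exceeds it.
Alias = |79,521 − 2×32,000| = |79,521 − 64,000| = 15,521 Hz.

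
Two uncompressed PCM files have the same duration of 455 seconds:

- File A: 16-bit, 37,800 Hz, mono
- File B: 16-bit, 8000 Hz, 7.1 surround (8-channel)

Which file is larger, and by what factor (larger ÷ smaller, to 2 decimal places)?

File B, by a factor of 1.69

File A: 37,800 × 2 × 1 = 75,600 bytes/s.
File B: 8,000 × 2 × 8 = 128,000 bytes/s.
File B is larger; ratio = 58,240,000 / 34,398,000 = 1.69.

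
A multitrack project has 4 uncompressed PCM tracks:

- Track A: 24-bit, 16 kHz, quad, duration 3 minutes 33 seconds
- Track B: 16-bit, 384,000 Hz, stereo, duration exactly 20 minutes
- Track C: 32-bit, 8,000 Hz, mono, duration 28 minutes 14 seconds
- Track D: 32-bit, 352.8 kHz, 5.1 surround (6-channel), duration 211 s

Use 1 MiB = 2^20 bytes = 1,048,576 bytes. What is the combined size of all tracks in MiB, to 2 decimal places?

3552.33 MiB

Track A: 3 minutes 33 seconds = 213 s; 16,000 × 213 × 3 × 4 = 40,896,000 bytes.
Track B: exactly 20 minutes = 1,200 s; 384,000 × 1,200 × 2 × 2 = 1,843,200,000 bytes.
Track C: 28 minutes 14 seconds = 1,694 s; 8,000 × 1,694 × 4 × 1 = 54,208,000 bytes.
Track D: 352,800 × 211 × 4 × 6 = 1,786,579,200 bytes.
Total = 3,724,883,200 bytes = 3552.33 MiB.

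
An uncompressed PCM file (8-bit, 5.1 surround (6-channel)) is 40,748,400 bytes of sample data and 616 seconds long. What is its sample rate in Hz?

11,025 Hz

Bytes = sample_rate × seconds × bytes_per_sample × channels.
sample_rate = 40,748,400 / (616 × 1 × 6) = 40,748,400 / 3,696 = 11,025 Hz.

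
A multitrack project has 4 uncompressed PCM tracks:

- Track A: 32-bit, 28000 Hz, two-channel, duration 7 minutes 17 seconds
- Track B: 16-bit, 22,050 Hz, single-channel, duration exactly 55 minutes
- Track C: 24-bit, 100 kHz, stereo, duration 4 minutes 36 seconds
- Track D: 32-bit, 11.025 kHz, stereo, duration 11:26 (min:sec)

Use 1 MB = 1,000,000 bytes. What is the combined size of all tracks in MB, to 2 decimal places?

Track A: 7 minutes 17 seconds = 437 s; 28,000 × 437 × 4 × 2 = 97,888,000 bytes.
Track B: exactly 55 minutes = 3,300 s; 22,050 × 3,300 × 2 × 1 = 145,530,000 bytes.
Track C: 4 minutes 36 seconds = 276 s; 100,000 × 276 × 3 × 2 = 165,600,000 bytes.
Track D: 11:26 (min:sec) = 686 s; 11,025 × 686 × 4 × 2 = 60,505,200 bytes.
Total = 469,523,200 bytes = 469.52 MB.

469.52 MB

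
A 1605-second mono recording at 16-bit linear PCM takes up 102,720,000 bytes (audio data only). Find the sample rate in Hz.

32,000 Hz

Bytes = sample_rate × seconds × bytes_per_sample × channels.
sample_rate = 102,720,000 / (1,605 × 2 × 1) = 102,720,000 / 3,210 = 32,000 Hz.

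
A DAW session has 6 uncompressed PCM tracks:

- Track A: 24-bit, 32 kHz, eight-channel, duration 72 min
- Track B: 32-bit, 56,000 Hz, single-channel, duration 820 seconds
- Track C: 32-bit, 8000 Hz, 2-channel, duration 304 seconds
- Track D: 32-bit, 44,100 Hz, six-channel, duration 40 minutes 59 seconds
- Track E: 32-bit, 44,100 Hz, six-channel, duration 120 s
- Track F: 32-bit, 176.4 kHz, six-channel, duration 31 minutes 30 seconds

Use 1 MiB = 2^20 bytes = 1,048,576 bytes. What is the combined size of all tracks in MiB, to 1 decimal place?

13591.8 MiB

Track A: 72 min = 4,320 s; 32,000 × 4,320 × 3 × 8 = 3,317,760,000 bytes.
Track B: 56,000 × 820 × 4 × 1 = 183,680,000 bytes.
Track C: 8,000 × 304 × 4 × 2 = 19,456,000 bytes.
Track D: 40 minutes 59 seconds = 2,459 s; 44,100 × 2,459 × 4 × 6 = 2,602,605,600 bytes.
Track E: 44,100 × 120 × 4 × 6 = 127,008,000 bytes.
Track F: 31 minutes 30 seconds = 1,890 s; 176,400 × 1,890 × 4 × 6 = 8,001,504,000 bytes.
Total = 14,252,013,600 bytes = 13591.8 MiB.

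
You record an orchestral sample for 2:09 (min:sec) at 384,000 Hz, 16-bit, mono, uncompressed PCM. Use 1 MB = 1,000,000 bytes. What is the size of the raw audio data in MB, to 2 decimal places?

Duration = 2:09 (min:sec) = 129 s.
Bytes = 384,000 samples/s × 129 s × 2 bytes/sample × 1 ch = 99,072,000 bytes.
99,072,000 / 1,000,000 = 99.07 MB.

99.07 MB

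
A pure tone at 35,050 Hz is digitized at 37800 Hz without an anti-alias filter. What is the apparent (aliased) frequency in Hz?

Nyquist = 37,800/2 = 18,900 Hz; 35,050 Hz exceeds it.
Alias = |35,050 − 1×37,800| = |35,050 − 37,800| = 2,750 Hz.

2,750 Hz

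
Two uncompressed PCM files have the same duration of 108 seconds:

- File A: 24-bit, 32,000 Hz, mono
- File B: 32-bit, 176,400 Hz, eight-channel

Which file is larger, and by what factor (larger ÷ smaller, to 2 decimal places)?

File B, by a factor of 58.80

File A: 32,000 × 3 × 1 = 96,000 bytes/s.
File B: 176,400 × 4 × 8 = 5,644,800 bytes/s.
File B is larger; ratio = 609,638,400 / 10,368,000 = 58.80.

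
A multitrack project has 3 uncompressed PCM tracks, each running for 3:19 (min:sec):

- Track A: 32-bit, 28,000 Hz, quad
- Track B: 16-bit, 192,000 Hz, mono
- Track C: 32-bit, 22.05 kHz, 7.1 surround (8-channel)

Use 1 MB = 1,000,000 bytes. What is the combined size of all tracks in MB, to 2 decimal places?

305.98 MB

3:19 (min:sec) = 199 s.
Track A: 28,000 × 199 × 4 × 4 = 89,152,000 bytes.
Track B: 192,000 × 199 × 2 × 1 = 76,416,000 bytes.
Track C: 22,050 × 199 × 4 × 8 = 140,414,400 bytes.
Total = 305,982,400 bytes = 305.98 MB.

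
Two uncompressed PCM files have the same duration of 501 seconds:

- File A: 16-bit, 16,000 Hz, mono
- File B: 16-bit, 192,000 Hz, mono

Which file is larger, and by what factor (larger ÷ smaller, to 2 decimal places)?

File A: 16,000 × 2 × 1 = 32,000 bytes/s.
File B: 192,000 × 2 × 1 = 384,000 bytes/s.
File B is larger; ratio = 192,384,000 / 16,032,000 = 12.00.

File B, by a factor of 12.00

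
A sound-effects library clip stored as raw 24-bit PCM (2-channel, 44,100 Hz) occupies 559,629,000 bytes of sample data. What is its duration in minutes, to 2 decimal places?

35.25 minutes

Byte rate = 44,100 × 3 × 2 = 264,600 bytes/s.
Duration = 559,629,000 / 264,600 = 2,115 s.
2,115 s / 60 = 35.25 minutes.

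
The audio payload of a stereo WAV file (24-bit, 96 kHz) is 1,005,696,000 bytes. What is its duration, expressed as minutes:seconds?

29:06

Byte rate = 96,000 × 3 × 2 = 576,000 bytes/s.
Duration = 1,005,696,000 / 576,000 = 1,746 s.
1,746 s = 29:06.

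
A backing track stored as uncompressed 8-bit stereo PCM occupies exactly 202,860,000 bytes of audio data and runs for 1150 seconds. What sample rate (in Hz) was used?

Bytes = sample_rate × seconds × bytes_per_sample × channels.
sample_rate = 202,860,000 / (1,150 × 1 × 2) = 202,860,000 / 2,300 = 88,200 Hz.

88,200 Hz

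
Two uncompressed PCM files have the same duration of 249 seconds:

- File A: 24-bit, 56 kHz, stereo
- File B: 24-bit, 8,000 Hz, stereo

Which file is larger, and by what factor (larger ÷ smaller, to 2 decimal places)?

File A: 56,000 × 3 × 2 = 336,000 bytes/s.
File B: 8,000 × 3 × 2 = 48,000 bytes/s.
File A is larger; ratio = 83,664,000 / 11,952,000 = 7.00.

File A, by a factor of 7.00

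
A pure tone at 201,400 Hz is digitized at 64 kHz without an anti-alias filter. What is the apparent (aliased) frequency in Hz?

9,400 Hz

Nyquist = 64,000/2 = 32,000 Hz; 201,400 Hz exceeds it.
Alias = |201,400 − 3×64,000| = |201,400 − 192,000| = 9,400 Hz.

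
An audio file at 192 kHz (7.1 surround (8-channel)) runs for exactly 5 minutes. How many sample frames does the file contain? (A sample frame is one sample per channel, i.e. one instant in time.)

exactly 5 minutes = 300 s.
192,000 samples/s × 300 s = 57,600,000 frames.

57,600,000 sample frames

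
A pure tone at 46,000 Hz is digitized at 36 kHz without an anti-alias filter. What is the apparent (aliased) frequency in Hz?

Nyquist = 36,000/2 = 18,000 Hz; 46,000 Hz exceeds it.
Alias = |46,000 − 1×36,000| = |46,000 − 36,000| = 10,000 Hz.

10,000 Hz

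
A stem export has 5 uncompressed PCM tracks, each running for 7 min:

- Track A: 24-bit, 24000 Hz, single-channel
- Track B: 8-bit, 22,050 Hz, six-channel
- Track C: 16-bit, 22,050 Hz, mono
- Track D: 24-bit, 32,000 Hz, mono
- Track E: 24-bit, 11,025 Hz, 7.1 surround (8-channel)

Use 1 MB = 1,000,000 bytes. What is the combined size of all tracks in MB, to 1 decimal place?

255.8 MB

7 min = 420 s.
Track A: 24,000 × 420 × 3 × 1 = 30,240,000 bytes.
Track B: 22,050 × 420 × 1 × 6 = 55,566,000 bytes.
Track C: 22,050 × 420 × 2 × 1 = 18,522,000 bytes.
Track D: 32,000 × 420 × 3 × 1 = 40,320,000 bytes.
Track E: 11,025 × 420 × 3 × 8 = 111,132,000 bytes.
Total = 255,780,000 bytes = 255.8 MB.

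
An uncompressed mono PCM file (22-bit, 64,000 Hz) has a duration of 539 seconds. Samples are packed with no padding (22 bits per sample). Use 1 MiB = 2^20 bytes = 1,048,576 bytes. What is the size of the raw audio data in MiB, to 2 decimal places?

90.47 MiB

Bits = 64,000 × 539 × 22 × 1 = 758,912,000 bits = 94,864,000 bytes.
94,864,000 / 1,048,576 = 90.47 MiB.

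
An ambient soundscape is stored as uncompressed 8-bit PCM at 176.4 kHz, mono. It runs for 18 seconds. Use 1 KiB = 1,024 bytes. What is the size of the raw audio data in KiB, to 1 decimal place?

Bytes = 176,400 samples/s × 18 s × 1 bytes/sample × 1 ch = 3,175,200 bytes.
3,175,200 / 1,024 = 3100.8 KiB.

3100.8 KiB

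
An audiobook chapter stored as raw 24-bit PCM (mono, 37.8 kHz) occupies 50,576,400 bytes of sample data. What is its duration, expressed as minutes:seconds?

Byte rate = 37,800 × 3 × 1 = 113,400 bytes/s.
Duration = 50,576,400 / 113,400 = 446 s.
446 s = 7:26.

7:26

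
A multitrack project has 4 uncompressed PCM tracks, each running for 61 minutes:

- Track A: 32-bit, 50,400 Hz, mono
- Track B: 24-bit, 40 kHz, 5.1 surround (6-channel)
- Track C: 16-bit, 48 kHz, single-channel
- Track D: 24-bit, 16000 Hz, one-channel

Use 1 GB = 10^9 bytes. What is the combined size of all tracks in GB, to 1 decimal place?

3.9 GB

61 minutes = 3,660 s.
Track A: 50,400 × 3,660 × 4 × 1 = 737,856,000 bytes.
Track B: 40,000 × 3,660 × 3 × 6 = 2,635,200,000 bytes.
Track C: 48,000 × 3,660 × 2 × 1 = 351,360,000 bytes.
Track D: 16,000 × 3,660 × 3 × 1 = 175,680,000 bytes.
Total = 3,900,096,000 bytes = 3.9 GB.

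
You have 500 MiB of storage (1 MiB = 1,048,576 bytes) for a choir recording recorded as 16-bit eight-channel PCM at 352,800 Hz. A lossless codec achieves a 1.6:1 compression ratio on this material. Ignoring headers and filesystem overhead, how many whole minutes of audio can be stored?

Uncompressed byte rate = 352,800 × 2 × 8 = 5,644,800 bytes/s.
After 1.6:1 compression, effective rate ≈ 3528000 bytes/s.
Capacity = 500 × 1,048,576 = 524,288,000 bytes.
524,288,000 / effective rate ≈ 148.61 s → 2 minutes.

2 minutes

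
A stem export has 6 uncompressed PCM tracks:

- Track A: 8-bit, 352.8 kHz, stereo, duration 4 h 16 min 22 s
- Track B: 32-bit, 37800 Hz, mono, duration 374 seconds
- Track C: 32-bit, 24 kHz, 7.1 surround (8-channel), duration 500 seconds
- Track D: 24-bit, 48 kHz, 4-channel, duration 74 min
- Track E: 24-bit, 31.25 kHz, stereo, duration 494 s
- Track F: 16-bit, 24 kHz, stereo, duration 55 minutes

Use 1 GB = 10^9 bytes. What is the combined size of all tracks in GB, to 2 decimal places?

Track A: 4 h 16 min 22 s = 15,382 s; 352,800 × 15,382 × 1 × 2 = 10,853,539,200 bytes.
Track B: 37,800 × 374 × 4 × 1 = 56,548,800 bytes.
Track C: 24,000 × 500 × 4 × 8 = 384,000,000 bytes.
Track D: 74 min = 4,440 s; 48,000 × 4,440 × 3 × 4 = 2,557,440,000 bytes.
Track E: 31,250 × 494 × 3 × 2 = 92,625,000 bytes.
Track F: 55 minutes = 3,300 s; 24,000 × 3,300 × 2 × 2 = 316,800,000 bytes.
Total = 14,260,953,000 bytes = 14.26 GB.

14.26 GB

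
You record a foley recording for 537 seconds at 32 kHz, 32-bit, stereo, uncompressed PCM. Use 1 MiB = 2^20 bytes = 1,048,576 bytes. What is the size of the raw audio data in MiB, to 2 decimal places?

131.10 MiB

Bytes = 32,000 samples/s × 537 s × 4 bytes/sample × 2 ch = 137,472,000 bytes.
137,472,000 / 1,048,576 = 131.10 MiB.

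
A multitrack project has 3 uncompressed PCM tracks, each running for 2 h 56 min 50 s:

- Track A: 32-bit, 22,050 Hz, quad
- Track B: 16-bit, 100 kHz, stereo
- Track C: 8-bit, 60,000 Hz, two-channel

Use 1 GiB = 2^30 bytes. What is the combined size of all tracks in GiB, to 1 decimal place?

8.6 GiB

2 h 56 min 50 s = 10,610 s.
Track A: 22,050 × 10,610 × 4 × 4 = 3,743,208,000 bytes.
Track B: 100,000 × 10,610 × 2 × 2 = 4,244,000,000 bytes.
Track C: 60,000 × 10,610 × 1 × 2 = 1,273,200,000 bytes.
Total = 9,260,408,000 bytes = 8.6 GiB.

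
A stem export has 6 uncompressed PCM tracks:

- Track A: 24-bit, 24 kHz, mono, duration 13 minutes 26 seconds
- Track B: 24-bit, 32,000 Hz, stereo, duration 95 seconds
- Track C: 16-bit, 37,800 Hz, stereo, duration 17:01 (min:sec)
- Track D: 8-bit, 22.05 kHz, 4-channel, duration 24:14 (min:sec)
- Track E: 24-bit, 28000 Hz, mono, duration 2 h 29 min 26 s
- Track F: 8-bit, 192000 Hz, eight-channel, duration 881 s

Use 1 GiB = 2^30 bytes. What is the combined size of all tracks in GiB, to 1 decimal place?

2.3 GiB

Track A: 13 minutes 26 seconds = 806 s; 24,000 × 806 × 3 × 1 = 58,032,000 bytes.
Track B: 32,000 × 95 × 3 × 2 = 18,240,000 bytes.
Track C: 17:01 (min:sec) = 1,021 s; 37,800 × 1,021 × 2 × 2 = 154,375,200 bytes.
Track D: 24:14 (min:sec) = 1,454 s; 22,050 × 1,454 × 1 × 4 = 128,242,800 bytes.
Track E: 2 h 29 min 26 s = 8,966 s; 28,000 × 8,966 × 3 × 1 = 753,144,000 bytes.
Track F: 192,000 × 881 × 1 × 8 = 1,353,216,000 bytes.
Total = 2,465,250,000 bytes = 2.3 GiB.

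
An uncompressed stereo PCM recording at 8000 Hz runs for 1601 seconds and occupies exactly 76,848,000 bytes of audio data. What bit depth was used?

24 bits

Bytes per sample = 76,848,000 / (8,000 × 1,601 × 2) = 76,848,000 / 25,616,000 = 3.
Bit depth = 3 × 8 = 24 bits.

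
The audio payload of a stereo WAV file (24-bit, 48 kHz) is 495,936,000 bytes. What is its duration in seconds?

Byte rate = 48,000 × 3 × 2 = 288,000 bytes/s.
Duration = 495,936,000 / 288,000 = 1,722 s.

1,722 seconds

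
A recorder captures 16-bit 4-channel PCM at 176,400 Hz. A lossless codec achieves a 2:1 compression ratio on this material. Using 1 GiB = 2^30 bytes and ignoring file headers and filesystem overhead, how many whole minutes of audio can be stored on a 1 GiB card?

25 minutes

Uncompressed byte rate = 176,400 × 2 × 4 = 1,411,200 bytes/s.
After 2:1 compression, effective rate ≈ 705600 bytes/s.
Capacity = 1 × 1,073,741,824 = 1,073,741,824 bytes.
1,073,741,824 / effective rate ≈ 1521.74 s → 25 minutes.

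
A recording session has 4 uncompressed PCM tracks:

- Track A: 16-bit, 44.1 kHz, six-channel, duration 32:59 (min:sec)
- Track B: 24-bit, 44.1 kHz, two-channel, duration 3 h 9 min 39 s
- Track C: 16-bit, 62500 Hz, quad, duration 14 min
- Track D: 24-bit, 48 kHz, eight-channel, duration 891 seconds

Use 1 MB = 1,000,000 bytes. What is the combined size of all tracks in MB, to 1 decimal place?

Track A: 32:59 (min:sec) = 1,979 s; 44,100 × 1,979 × 2 × 6 = 1,047,286,800 bytes.
Track B: 3 h 9 min 39 s = 11,379 s; 44,100 × 11,379 × 3 × 2 = 3,010,883,400 bytes.
Track C: 14 min = 840 s; 62,500 × 840 × 2 × 4 = 420,000,000 bytes.
Track D: 48,000 × 891 × 3 × 8 = 1,026,432,000 bytes.
Total = 5,504,602,200 bytes = 5504.6 MB.

5504.6 MB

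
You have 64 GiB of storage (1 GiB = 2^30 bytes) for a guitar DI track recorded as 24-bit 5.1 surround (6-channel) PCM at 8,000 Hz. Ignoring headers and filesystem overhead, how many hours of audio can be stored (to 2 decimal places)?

132.56 hours

Uncompressed byte rate = 8,000 × 3 × 6 = 144,000 bytes/s.
Capacity = 64 × 1,073,741,824 = 68,719,476,736 bytes.
68,719,476,736 / 144,000 ≈ 477218.59 s → 132.56 hours.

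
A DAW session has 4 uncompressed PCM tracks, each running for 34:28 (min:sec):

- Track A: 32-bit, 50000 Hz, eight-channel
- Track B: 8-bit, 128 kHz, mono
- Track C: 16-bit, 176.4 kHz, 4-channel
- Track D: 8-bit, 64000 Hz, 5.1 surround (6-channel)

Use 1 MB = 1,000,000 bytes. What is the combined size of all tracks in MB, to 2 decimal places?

7285.98 MB

34:28 (min:sec) = 2,068 s.
Track A: 50,000 × 2,068 × 4 × 8 = 3,308,800,000 bytes.
Track B: 128,000 × 2,068 × 1 × 1 = 264,704,000 bytes.
Track C: 176,400 × 2,068 × 2 × 4 = 2,918,361,600 bytes.
Track D: 64,000 × 2,068 × 1 × 6 = 794,112,000 bytes.
Total = 7,285,977,600 bytes = 7285.98 MB.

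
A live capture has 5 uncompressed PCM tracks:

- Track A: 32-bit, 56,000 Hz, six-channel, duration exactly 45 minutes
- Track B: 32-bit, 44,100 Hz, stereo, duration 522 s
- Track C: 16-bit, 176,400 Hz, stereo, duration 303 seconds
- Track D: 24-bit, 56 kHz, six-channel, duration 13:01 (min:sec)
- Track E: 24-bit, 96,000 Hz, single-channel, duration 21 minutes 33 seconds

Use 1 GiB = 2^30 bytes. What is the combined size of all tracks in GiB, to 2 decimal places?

4.83 GiB

Track A: exactly 45 minutes = 2,700 s; 56,000 × 2,700 × 4 × 6 = 3,628,800,000 bytes.
Track B: 44,100 × 522 × 4 × 2 = 184,161,600 bytes.
Track C: 176,400 × 303 × 2 × 2 = 213,796,800 bytes.
Track D: 13:01 (min:sec) = 781 s; 56,000 × 781 × 3 × 6 = 787,248,000 bytes.
Track E: 21 minutes 33 seconds = 1,293 s; 96,000 × 1,293 × 3 × 1 = 372,384,000 bytes.
Total = 5,186,390,400 bytes = 4.83 GiB.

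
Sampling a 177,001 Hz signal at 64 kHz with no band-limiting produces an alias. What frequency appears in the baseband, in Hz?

14,999 Hz

Nyquist = 64,000/2 = 32,000 Hz; 177,001 Hz exceeds it.
Alias = |177,001 − 3×64,000| = |177,001 − 192,000| = 14,999 Hz.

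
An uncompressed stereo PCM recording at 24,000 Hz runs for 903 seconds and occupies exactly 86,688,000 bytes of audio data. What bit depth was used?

Bytes per sample = 86,688,000 / (24,000 × 903 × 2) = 86,688,000 / 43,344,000 = 2.
Bit depth = 2 × 8 = 16 bits.

16 bits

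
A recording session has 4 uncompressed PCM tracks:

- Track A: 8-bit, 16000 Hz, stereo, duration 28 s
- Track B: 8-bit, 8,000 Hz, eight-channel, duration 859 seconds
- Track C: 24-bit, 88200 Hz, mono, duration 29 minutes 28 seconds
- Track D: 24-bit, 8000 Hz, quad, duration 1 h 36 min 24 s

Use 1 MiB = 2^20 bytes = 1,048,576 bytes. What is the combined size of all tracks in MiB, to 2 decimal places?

Track A: 16,000 × 28 × 1 × 2 = 896,000 bytes.
Track B: 8,000 × 859 × 1 × 8 = 54,976,000 bytes.
Track C: 29 minutes 28 seconds = 1,768 s; 88,200 × 1,768 × 3 × 1 = 467,812,800 bytes.
Track D: 1 h 36 min 24 s = 5,784 s; 8,000 × 5,784 × 3 × 4 = 555,264,000 bytes.
Total = 1,078,948,800 bytes = 1028.97 MiB.

1028.97 MiB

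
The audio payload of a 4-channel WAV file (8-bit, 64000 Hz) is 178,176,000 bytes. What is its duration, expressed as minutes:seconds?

11:36

Byte rate = 64,000 × 1 × 4 = 256,000 bytes/s.
Duration = 178,176,000 / 256,000 = 696 s.
696 s = 11:36.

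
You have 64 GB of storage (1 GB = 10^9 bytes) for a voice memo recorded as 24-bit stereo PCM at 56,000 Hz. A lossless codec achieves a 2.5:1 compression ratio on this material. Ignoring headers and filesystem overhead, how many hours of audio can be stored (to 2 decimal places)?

Uncompressed byte rate = 56,000 × 3 × 2 = 336,000 bytes/s.
After 2.5:1 compression, effective rate ≈ 134400 bytes/s.
Capacity = 64 × 1,000,000,000 = 64,000,000,000 bytes.
64,000,000,000 / effective rate ≈ 476190.48 s → 132.28 hours.

132.28 hours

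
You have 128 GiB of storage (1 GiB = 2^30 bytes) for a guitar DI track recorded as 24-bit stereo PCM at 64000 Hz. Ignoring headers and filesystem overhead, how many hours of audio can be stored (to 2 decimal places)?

Uncompressed byte rate = 64,000 × 3 × 2 = 384,000 bytes/s.
Capacity = 128 × 1,073,741,824 = 137,438,953,472 bytes.
137,438,953,472 / 384,000 ≈ 357913.94 s → 99.42 hours.

99.42 hours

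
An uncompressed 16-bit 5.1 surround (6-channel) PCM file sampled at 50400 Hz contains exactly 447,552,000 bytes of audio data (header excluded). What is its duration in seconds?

740 seconds

Byte rate = 50,400 × 2 × 6 = 604,800 bytes/s.
Duration = 447,552,000 / 604,800 = 740 s.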